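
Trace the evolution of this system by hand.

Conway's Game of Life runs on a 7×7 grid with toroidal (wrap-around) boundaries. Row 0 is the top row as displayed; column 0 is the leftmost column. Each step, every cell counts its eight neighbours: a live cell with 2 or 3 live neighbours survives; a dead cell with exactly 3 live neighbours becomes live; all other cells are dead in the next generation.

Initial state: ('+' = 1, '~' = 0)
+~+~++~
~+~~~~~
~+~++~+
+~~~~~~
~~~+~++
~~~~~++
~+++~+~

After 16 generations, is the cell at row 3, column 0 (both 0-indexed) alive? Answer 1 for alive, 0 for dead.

0

k=0  +~+~++~
~+~~~~~
~+~++~+
+~~~~~~
~~~+~++
~~~~~++
~+++~+~
k=1  +~~~+++
~+~~~~+
~++~~~~
+~++~~~
+~~~++~
+~~+~~~
++++~~~
k=2  ~~~+++~
~++~~~+
~~~+~~~
+~+++~+
+~+~+~~
+~~+~~~
~~++~+~
k=3  ~+~~~++
~~+~~+~
~~~~+++
+~+~+++
+~+~++~
~~~~~~+
~~+~~++
k=4  +++~+~~
+~~~~~~
++~~~~~
+~~~~~~
+~~~+~~
++~++~~
~~~~~~~
k=5  ++~~~~~
~~+~~~+
++~~~~+
+~~~~~+
+~~++~+
++~++~~
~~~~+~~
k=6  ++~~~~~
~~+~~~+
~+~~~+~
~~~~~~~
~~+++~~
+++~~~+
~~+++~~
k=7  ++~~~~~
~~+~~~+
~~~~~~~
~~+++~~
+~++~~~
+~~~~+~
~~~+~~+
k=8  +++~~~+
++~~~~~
~~+~~~~
~++~+~~
~~+~~~+
+++++~~
~+~~~~+
k=9  ~~+~~~+
~~~~~~+
+~++~~~
~++~~~~
~~~~++~
~~~+~++
~~~~~++
k=10  +~~~~~+
++++~~+
+~++~~~
~++~+~~
~~+++++
~~~~~~~
+~~~+~~
k=11  ~~++~+~
~~~+~~~
~~~~+~+
+~~~~~+
~++~++~
~~~~~~+
+~~~~~+
k=12  ~~+++~+
~~++~+~
+~~~~++
++~++~+
~+~~~+~
~+~~~~+
+~~~~++
k=13  +++~~~~
+++~~~~
~~~~~~~
~++~+~~
~+~~++~
~+~~~~~
~++++~~
k=14  ~~~~~~~
+~+~~~~
+~~+~~~
~+++++~
++~+++~
++~~~+~
~~~+~~~
k=15  ~~~~~~~
~+~~~~~
+~~~~~+
~~~~~+~
~~~~~~~
++~+~+~
~~~~~~~
k=16  ~~~~~~~
+~~~~~~
+~~~~~+
~~~~~~+
~~~~+~+
~~~~~~~
~~~~~~~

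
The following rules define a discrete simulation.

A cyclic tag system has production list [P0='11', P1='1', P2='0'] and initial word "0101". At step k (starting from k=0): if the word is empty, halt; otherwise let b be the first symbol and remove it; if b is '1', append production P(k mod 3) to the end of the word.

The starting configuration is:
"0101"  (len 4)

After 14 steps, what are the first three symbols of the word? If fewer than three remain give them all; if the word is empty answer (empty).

101

0) "0101"  (len 4)
1) "101"  (len 3)
2) "011"  (len 3)
3) "11"  (len 2)
4) "111"  (len 3)
5) "111"  (len 3)
6) "110"  (len 3)
7) "1011"  (len 4)
8) "0111"  (len 4)
9) "111"  (len 3)
10) "1111"  (len 4)
11) "1111"  (len 4)
12) "1110"  (len 4)
13) "11011"  (len 5)
14) "10111"  (len 5)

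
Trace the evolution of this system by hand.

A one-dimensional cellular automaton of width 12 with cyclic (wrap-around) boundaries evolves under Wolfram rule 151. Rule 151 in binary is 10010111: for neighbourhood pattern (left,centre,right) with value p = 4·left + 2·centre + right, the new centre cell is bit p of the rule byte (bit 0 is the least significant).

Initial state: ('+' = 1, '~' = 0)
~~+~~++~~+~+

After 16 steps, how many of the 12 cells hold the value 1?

step 0: ~~+~~++~~+~+
step 1: +++++~~+++~+
step 2: ++++~++~+~~~
step 3: ~++~~~~~++++
step 4: ~~~+++++~++~
step 5: +++~+++~~~~+
step 6: ++~~~+~++++~
step 7: ~~++++~~++~~
step 8: ++~++~++~~++
step 9: +~~~~~~~++~+
step 10: ~+++++++~~~~
step 11: +~+++++~++++
step 12: ~~~+++~~~+++
step 13: +++~+~+++~+~
step 14: ~+~~+~~+~~+~
step 15: ++++++++++++
step 16: ++++++++++++

12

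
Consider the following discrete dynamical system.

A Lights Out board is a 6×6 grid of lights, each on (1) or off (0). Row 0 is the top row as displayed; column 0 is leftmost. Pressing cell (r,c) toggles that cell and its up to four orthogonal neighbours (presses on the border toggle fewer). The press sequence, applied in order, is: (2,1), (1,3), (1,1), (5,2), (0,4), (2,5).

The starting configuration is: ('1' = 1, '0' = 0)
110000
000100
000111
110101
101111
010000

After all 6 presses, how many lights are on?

15

gen 0: 110000
000100
000111
110101
101111
010000
gen 1: 110000
010100
111111
100101
101111
010000
gen 2: 110100
011010
111011
100101
101111
010000
gen 3: 100100
100010
101011
100101
101111
010000
gen 4: 100100
100010
101011
100101
100111
001100
gen 5: 100011
100000
101011
100101
100111
001100
gen 6: 100011
100001
101000
100100
100111
001100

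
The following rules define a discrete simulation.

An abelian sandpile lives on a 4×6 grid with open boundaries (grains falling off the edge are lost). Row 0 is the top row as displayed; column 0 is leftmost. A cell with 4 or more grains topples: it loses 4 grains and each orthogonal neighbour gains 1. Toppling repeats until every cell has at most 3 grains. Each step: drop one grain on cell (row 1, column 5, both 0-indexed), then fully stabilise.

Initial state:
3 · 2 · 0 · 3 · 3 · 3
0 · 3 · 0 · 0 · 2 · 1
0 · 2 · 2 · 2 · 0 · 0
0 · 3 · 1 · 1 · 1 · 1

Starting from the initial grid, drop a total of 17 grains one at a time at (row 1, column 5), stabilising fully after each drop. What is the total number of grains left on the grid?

step 0: 3 · 2 · 0 · 3 · 3 · 3
0 · 3 · 0 · 0 · 2 · 1
0 · 2 · 2 · 2 · 0 · 0
0 · 3 · 1 · 1 · 1 · 1
step 1: 3 · 2 · 0 · 3 · 3 · 3
0 · 3 · 0 · 0 · 2 · 2
0 · 2 · 2 · 2 · 0 · 0
0 · 3 · 1 · 1 · 1 · 1
step 2: 3 · 2 · 0 · 3 · 3 · 3
0 · 3 · 0 · 0 · 2 · 3
0 · 2 · 2 · 2 · 0 · 0
0 · 3 · 1 · 1 · 1 · 1
step 3: 3 · 2 · 1 · 0 · 2 · 1
0 · 3 · 0 · 2 · 0 · 2
0 · 2 · 2 · 2 · 1 · 1
0 · 3 · 1 · 1 · 1 · 1
step 4: 3 · 2 · 1 · 0 · 2 · 1
0 · 3 · 0 · 2 · 0 · 3
0 · 2 · 2 · 2 · 1 · 1
0 · 3 · 1 · 1 · 1 · 1
step 5: 3 · 2 · 1 · 0 · 2 · 2
0 · 3 · 0 · 2 · 1 · 0
0 · 2 · 2 · 2 · 1 · 2
0 · 3 · 1 · 1 · 1 · 1
step 6: 3 · 2 · 1 · 0 · 2 · 2
0 · 3 · 0 · 2 · 1 · 1
0 · 2 · 2 · 2 · 1 · 2
0 · 3 · 1 · 1 · 1 · 1
step 7: 3 · 2 · 1 · 0 · 2 · 2
0 · 3 · 0 · 2 · 1 · 2
0 · 2 · 2 · 2 · 1 · 2
0 · 3 · 1 · 1 · 1 · 1
step 8: 3 · 2 · 1 · 0 · 2 · 2
0 · 3 · 0 · 2 · 1 · 3
0 · 2 · 2 · 2 · 1 · 2
0 · 3 · 1 · 1 · 1 · 1
step 9: 3 · 2 · 1 · 0 · 2 · 3
0 · 3 · 0 · 2 · 2 · 0
0 · 2 · 2 · 2 · 1 · 3
0 · 3 · 1 · 1 · 1 · 1
step 10: 3 · 2 · 1 · 0 · 2 · 3
0 · 3 · 0 · 2 · 2 · 1
0 · 2 · 2 · 2 · 1 · 3
0 · 3 · 1 · 1 · 1 · 1
step 11: 3 · 2 · 1 · 0 · 2 · 3
0 · 3 · 0 · 2 · 2 · 2
0 · 2 · 2 · 2 · 1 · 3
0 · 3 · 1 · 1 · 1 · 1
step 12: 3 · 2 · 1 · 0 · 2 · 3
0 · 3 · 0 · 2 · 2 · 3
0 · 2 · 2 · 2 · 1 · 3
0 · 3 · 1 · 1 · 1 · 1
step 13: 3 · 2 · 1 · 0 · 3 · 0
0 · 3 · 0 · 2 · 3 · 2
0 · 2 · 2 · 2 · 2 · 0
0 · 3 · 1 · 1 · 1 · 2
step 14: 3 · 2 · 1 · 0 · 3 · 0
0 · 3 · 0 · 2 · 3 · 3
0 · 2 · 2 · 2 · 2 · 0
0 · 3 · 1 · 1 · 1 · 2
step 15: 3 · 2 · 1 · 1 · 0 · 2
0 · 3 · 0 · 3 · 1 · 1
0 · 2 · 2 · 2 · 3 · 1
0 · 3 · 1 · 1 · 1 · 2
step 16: 3 · 2 · 1 · 1 · 0 · 2
0 · 3 · 0 · 3 · 1 · 2
0 · 2 · 2 · 2 · 3 · 1
0 · 3 · 1 · 1 · 1 · 2
step 17: 3 · 2 · 1 · 1 · 0 · 2
0 · 3 · 0 · 3 · 1 · 3
0 · 2 · 2 · 2 · 3 · 1
0 · 3 · 1 · 1 · 1 · 2

37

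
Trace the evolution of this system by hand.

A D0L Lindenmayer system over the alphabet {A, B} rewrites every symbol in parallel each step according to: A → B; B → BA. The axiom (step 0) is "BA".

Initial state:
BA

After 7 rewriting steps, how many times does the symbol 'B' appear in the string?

34

t=0: BA
t=1: BAB
t=2: BABBA
t=3: BABBABAB
t=4: BABBABABBABBA
t=5: BABBABABBABBABABBABAB
t=6: BABBABABBABBABABBABABBABBABABBABBA
t=7: BABBABABBABBABABBABABBABBABABBABBABABBABABBABBABABBABAB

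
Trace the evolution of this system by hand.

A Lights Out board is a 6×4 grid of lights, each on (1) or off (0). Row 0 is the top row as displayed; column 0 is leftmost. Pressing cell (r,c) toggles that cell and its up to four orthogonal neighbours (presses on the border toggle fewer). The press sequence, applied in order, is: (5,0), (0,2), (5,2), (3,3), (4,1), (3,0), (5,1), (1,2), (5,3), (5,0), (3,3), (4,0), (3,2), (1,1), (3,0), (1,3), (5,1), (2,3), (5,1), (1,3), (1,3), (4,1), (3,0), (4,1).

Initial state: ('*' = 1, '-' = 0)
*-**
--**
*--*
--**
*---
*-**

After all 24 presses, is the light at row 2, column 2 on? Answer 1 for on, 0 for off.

1

step 0: *-**
--**
*--*
--**
*---
*-**
step 1: *-**
--**
*--*
--**
----
-***
step 2: **--
---*
*--*
--**
----
-***
step 3: **--
---*
*--*
--**
--*-
----
step 4: **--
---*
*---
----
--**
----
step 5: **--
---*
*---
-*--
**-*
-*--
step 6: **--
---*
----
*---
-*-*
-*--
step 7: **--
---*
----
*---
---*
*-*-
step 8: ***-
-**-
--*-
*---
---*
*-*-
step 9: ***-
-**-
--*-
*---
----
*--*
step 10: ***-
-**-
--*-
*---
*---
-*-*
step 11: ***-
-**-
--**
*-**
*--*
-*-*
step 12: ***-
-**-
--**
--**
-*-*
**-*
step 13: ***-
-**-
---*
-*--
-***
**-*
step 14: *-*-
*---
-*-*
-*--
-***
**-*
step 15: *-*-
*---
**-*
*---
****
**-*
step 16: *-**
*-**
**--
*---
****
**-*
step 17: *-**
*-**
**--
*---
*-**
--**
step 18: *-**
*-*-
****
*--*
*-**
--**
step 19: *-**
*-*-
****
*--*
****
**-*
step 20: *-*-
*--*
***-
*--*
****
**-*
step 21: *-**
*-*-
****
*--*
****
**-*
step 22: *-**
*-*-
****
**-*
---*
*--*
step 23: *-**
*-*-
-***
---*
*--*
*--*
step 24: *-**
*-*-
-***
-*-*
-***
**-*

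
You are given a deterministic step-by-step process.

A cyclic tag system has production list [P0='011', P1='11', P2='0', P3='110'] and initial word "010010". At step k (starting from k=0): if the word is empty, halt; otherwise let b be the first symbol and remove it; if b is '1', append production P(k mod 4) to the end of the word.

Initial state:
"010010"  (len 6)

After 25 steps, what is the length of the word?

[0] "010010"  (len 6)
[1] "10010"  (len 5)
[2] "001011"  (len 6)
[3] "01011"  (len 5)
[4] "1011"  (len 4)
[5] "011011"  (len 6)
[6] "11011"  (len 5)
[7] "10110"  (len 5)
[8] "0110110"  (len 7)
[9] "110110"  (len 6)
[10] "1011011"  (len 7)
[11] "0110110"  (len 7)
[12] "110110"  (len 6)
[13] "10110011"  (len 8)
[14] "011001111"  (len 9)
[15] "11001111"  (len 8)
[16] "1001111110"  (len 10)
[17] "001111110011"  (len 12)
[18] "01111110011"  (len 11)
[19] "1111110011"  (len 10)
[20] "111110011110"  (len 12)
[21] "11110011110011"  (len 14)
[22] "111001111001111"  (len 15)
[23] "110011110011110"  (len 15)
[24] "10011110011110110"  (len 17)
[25] "0011110011110110011"  (len 19)

19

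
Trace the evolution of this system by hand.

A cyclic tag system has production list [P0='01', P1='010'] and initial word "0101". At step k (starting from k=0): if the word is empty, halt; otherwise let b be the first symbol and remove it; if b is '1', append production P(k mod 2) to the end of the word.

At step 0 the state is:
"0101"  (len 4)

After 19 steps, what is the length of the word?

k=0  "0101"  (len 4)
k=1  "101"  (len 3)
k=2  "01010"  (len 5)
k=3  "1010"  (len 4)
k=4  "010010"  (len 6)
k=5  "10010"  (len 5)
k=6  "0010010"  (len 7)
k=7  "010010"  (len 6)
k=8  "10010"  (len 5)
k=9  "001001"  (len 6)
k=10  "01001"  (len 5)
k=11  "1001"  (len 4)
k=12  "001010"  (len 6)
k=13  "01010"  (len 5)
k=14  "1010"  (len 4)
k=15  "01001"  (len 5)
k=16  "1001"  (len 4)
k=17  "00101"  (len 5)
k=18  "0101"  (len 4)
k=19  "101"  (len 3)

3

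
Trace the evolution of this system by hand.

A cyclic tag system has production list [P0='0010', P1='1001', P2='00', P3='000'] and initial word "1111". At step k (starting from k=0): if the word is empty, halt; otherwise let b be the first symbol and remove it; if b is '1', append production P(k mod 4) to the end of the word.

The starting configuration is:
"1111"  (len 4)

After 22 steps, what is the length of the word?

step 0: "1111"  (len 4)
step 1: "1110010"  (len 7)
step 2: "1100101001"  (len 10)
step 3: "10010100100"  (len 11)
step 4: "0010100100000"  (len 13)
step 5: "010100100000"  (len 12)
step 6: "10100100000"  (len 11)
step 7: "010010000000"  (len 12)
step 8: "10010000000"  (len 11)
step 9: "00100000000010"  (len 14)
step 10: "0100000000010"  (len 13)
step 11: "100000000010"  (len 12)
step 12: "00000000010000"  (len 14)
step 13: "0000000010000"  (len 13)
step 14: "000000010000"  (len 12)
step 15: "00000010000"  (len 11)
step 16: "0000010000"  (len 10)
step 17: "000010000"  (len 9)
step 18: "00010000"  (len 8)
step 19: "0010000"  (len 7)
step 20: "010000"  (len 6)
step 21: "10000"  (len 5)
step 22: "00001001"  (len 8)

8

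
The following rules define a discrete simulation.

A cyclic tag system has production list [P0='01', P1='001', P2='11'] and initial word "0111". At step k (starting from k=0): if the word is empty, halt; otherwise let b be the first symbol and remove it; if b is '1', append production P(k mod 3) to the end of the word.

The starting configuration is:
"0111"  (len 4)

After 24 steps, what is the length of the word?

11

0) "0111"  (len 4)
1) "111"  (len 3)
2) "11001"  (len 5)
3) "100111"  (len 6)
4) "0011101"  (len 7)
5) "011101"  (len 6)
6) "11101"  (len 5)
7) "110101"  (len 6)
8) "10101001"  (len 8)
9) "010100111"  (len 9)
10) "10100111"  (len 8)
11) "0100111001"  (len 10)
12) "100111001"  (len 9)
13) "0011100101"  (len 10)
14) "011100101"  (len 9)
15) "11100101"  (len 8)
16) "110010101"  (len 9)
17) "10010101001"  (len 11)
18) "001010100111"  (len 12)
19) "01010100111"  (len 11)
20) "1010100111"  (len 10)
21) "01010011111"  (len 11)
22) "1010011111"  (len 10)
23) "010011111001"  (len 12)
24) "10011111001"  (len 11)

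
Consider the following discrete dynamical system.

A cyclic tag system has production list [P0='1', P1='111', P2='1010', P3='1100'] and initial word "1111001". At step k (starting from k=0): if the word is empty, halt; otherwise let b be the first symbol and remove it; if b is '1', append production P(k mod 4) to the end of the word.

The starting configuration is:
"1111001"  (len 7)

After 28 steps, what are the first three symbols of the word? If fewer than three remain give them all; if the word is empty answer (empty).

111

k=0  "1111001"  (len 7)
k=1  "1110011"  (len 7)
k=2  "110011111"  (len 9)
k=3  "100111111010"  (len 12)
k=4  "001111110101100"  (len 15)
k=5  "01111110101100"  (len 14)
k=6  "1111110101100"  (len 13)
k=7  "1111101011001010"  (len 16)
k=8  "1111010110010101100"  (len 19)
k=9  "1110101100101011001"  (len 19)
k=10  "110101100101011001111"  (len 21)
k=11  "101011001010110011111010"  (len 24)
k=12  "010110010101100111110101100"  (len 27)
k=13  "10110010101100111110101100"  (len 26)
k=14  "0110010101100111110101100111"  (len 28)
k=15  "110010101100111110101100111"  (len 27)
k=16  "100101011001111101011001111100"  (len 30)
k=17  "001010110011111010110011111001"  (len 30)
k=18  "01010110011111010110011111001"  (len 29)
k=19  "1010110011111010110011111001"  (len 28)
k=20  "0101100111110101100111110011100"  (len 31)
k=21  "101100111110101100111110011100"  (len 30)
k=22  "01100111110101100111110011100111"  (len 32)
k=23  "1100111110101100111110011100111"  (len 31)
k=24  "1001111101011001111100111001111100"  (len 34)
k=25  "0011111010110011111001110011111001"  (len 34)
k=26  "011111010110011111001110011111001"  (len 33)
k=27  "11111010110011111001110011111001"  (len 32)
k=28  "11110101100111110011100111110011100"  (len 35)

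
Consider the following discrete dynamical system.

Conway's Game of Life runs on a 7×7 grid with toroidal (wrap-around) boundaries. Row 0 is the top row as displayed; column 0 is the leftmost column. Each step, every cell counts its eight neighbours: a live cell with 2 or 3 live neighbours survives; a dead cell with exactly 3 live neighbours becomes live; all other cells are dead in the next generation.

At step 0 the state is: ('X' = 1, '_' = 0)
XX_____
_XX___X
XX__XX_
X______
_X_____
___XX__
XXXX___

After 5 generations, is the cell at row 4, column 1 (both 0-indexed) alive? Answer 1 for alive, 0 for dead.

t=0: XX_____
_XX___X
XX__XX_
X______
_X_____
___XX__
XXXX___
t=1: ___X__X
__X__XX
__X__X_
X_____X
_______
X__XX__
X__XX__
t=2: X_XX__X
__XXXXX
XX___X_
______X
X_____X
___XX__
X_X__XX
t=3: _______
_______
XXXX___
_X___X_
X____XX
_X_XX__
X_X__X_
t=4: _______
_XX____
XXX____
____XX_
XXX__XX
_XXXX__
_XXXX__
t=5: _______
X_X____
X_XX___
___XXX_
X_____X
______X
_X__X__

0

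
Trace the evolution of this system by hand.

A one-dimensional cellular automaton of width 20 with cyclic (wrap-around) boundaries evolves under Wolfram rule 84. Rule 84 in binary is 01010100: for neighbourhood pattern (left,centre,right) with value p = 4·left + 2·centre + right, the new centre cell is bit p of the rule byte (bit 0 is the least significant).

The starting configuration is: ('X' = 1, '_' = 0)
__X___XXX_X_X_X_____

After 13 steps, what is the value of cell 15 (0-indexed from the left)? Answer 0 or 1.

1

step 0: __X___XXX_X_X_X_____
step 1: __XX____X_X_X_XX____
step 2: ___XX___X_X_X__XX___
step 3: ____XX__X_X_XX__XX__
step 4: _____XX_X_X__XX__XX_
step 5: ______X_X_XX__XX__XX
step 6: X_____X_X__XX__XX__X
step 7: XX____X_XX__XX__XX__
step 8: _XX___X__XX__XX__XX_
step 9: __XX__XX__XX__XX__XX
step 10: X__XX__XX__XX__XX__X
step 11: XX__XX__XX__XX__XX__
step 12: _XX__XX__XX__XX__XX_
step 13: __XX__XX__XX__XX__XX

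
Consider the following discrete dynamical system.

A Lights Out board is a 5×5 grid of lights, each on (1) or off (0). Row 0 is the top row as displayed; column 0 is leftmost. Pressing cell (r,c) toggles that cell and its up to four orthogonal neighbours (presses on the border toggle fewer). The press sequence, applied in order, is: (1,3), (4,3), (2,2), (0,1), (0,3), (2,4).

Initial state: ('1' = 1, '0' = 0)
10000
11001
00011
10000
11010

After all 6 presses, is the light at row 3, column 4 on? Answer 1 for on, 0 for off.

t=0: 10000
11001
00011
10000
11010
t=1: 10010
11110
00001
10000
11010
t=2: 10010
11110
00001
10010
11101
t=3: 10010
11010
01111
10110
11101
t=4: 01110
10010
01111
10110
11101
t=5: 01001
10000
01111
10110
11101
t=6: 01001
10001
01100
10111
11101

1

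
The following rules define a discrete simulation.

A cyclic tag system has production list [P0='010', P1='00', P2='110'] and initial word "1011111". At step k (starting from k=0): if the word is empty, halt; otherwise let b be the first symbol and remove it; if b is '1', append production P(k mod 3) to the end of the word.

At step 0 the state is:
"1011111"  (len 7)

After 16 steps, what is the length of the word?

[0] "1011111"  (len 7)
[1] "011111010"  (len 9)
[2] "11111010"  (len 8)
[3] "1111010110"  (len 10)
[4] "111010110010"  (len 12)
[5] "1101011001000"  (len 13)
[6] "101011001000110"  (len 15)
[7] "01011001000110010"  (len 17)
[8] "1011001000110010"  (len 16)
[9] "011001000110010110"  (len 18)
[10] "11001000110010110"  (len 17)
[11] "100100011001011000"  (len 18)
[12] "00100011001011000110"  (len 20)
[13] "0100011001011000110"  (len 19)
[14] "100011001011000110"  (len 18)
[15] "00011001011000110110"  (len 20)
[16] "0011001011000110110"  (len 19)

19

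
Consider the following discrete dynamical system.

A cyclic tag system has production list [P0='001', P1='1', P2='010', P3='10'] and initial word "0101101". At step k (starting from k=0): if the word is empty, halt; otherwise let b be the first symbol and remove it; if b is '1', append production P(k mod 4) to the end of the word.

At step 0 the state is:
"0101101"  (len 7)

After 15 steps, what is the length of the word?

0) "0101101"  (len 7)
1) "101101"  (len 6)
2) "011011"  (len 6)
3) "11011"  (len 5)
4) "101110"  (len 6)
5) "01110001"  (len 8)
6) "1110001"  (len 7)
7) "110001010"  (len 9)
8) "1000101010"  (len 10)
9) "000101010001"  (len 12)
10) "00101010001"  (len 11)
11) "0101010001"  (len 10)
12) "101010001"  (len 9)
13) "01010001001"  (len 11)
14) "1010001001"  (len 10)
15) "010001001010"  (len 12)

12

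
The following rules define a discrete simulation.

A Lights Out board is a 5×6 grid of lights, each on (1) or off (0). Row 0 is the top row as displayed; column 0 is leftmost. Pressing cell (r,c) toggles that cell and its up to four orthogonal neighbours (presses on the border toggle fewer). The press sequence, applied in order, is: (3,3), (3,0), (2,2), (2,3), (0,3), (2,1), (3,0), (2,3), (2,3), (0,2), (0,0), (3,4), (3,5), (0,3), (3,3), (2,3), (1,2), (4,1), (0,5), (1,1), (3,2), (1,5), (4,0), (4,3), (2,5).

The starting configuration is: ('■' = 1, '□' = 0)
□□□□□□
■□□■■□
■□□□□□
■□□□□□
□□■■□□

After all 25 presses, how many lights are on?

[0] □□□□□□
■□□■■□
■□□□□□
■□□□□□
□□■■□□
[1] □□□□□□
■□□■■□
■□□■□□
■□■■■□
□□■□□□
[2] □□□□□□
■□□■■□
□□□■□□
□■■■■□
■□■□□□
[3] □□□□□□
■□■■■□
□■■□□□
□■□■■□
■□■□□□
[4] □□□□□□
■□■□■□
□■□■■□
□■□□■□
■□■□□□
[5] □□■■■□
■□■■■□
□■□■■□
□■□□■□
■□■□□□
[6] □□■■■□
■■■■■□
■□■■■□
□□□□■□
■□■□□□
[7] □□■■■□
■■■■■□
□□■■■□
■■□□■□
□□■□□□
[8] □□■■■□
■■■□■□
□□□□□□
■■□■■□
□□■□□□
[9] □□■■■□
■■■■■□
□□■■■□
■■□□■□
□□■□□□
[10] □■□□■□
■■□■■□
□□■■■□
■■□□■□
□□■□□□
[11] ■□□□■□
□■□■■□
□□■■■□
■■□□■□
□□■□□□
[12] ■□□□■□
□■□■■□
□□■■□□
■■□■□■
□□■□■□
[13] ■□□□■□
□■□■■□
□□■■□■
■■□■■□
□□■□■■
[14] ■□■■□□
□■□□■□
□□■■□■
■■□■■□
□□■□■■
[15] ■□■■□□
□■□□■□
□□■□□■
■■■□□□
□□■■■■
[16] ■□■■□□
□■□■■□
□□□■■■
■■■■□□
□□■■■■
[17] ■□□■□□
□□■□■□
□□■■■■
■■■■□□
□□■■■■
[18] ■□□■□□
□□■□■□
□□■■■■
■□■■□□
■■□■■■
[19] ■□□■■■
□□■□■■
□□■■■■
■□■■□□
■■□■■■
[20] ■■□■■■
■■□□■■
□■■■■■
■□■■□□
■■□■■■
[21] ■■□■■■
■■□□■■
□■□■■■
■■□□□□
■■■■■■
[22] ■■□■■□
■■□□□□
□■□■■□
■■□□□□
■■■■■■
[23] ■■□■■□
■■□□□□
□■□■■□
□■□□□□
□□■■■■
[24] ■■□■■□
■■□□□□
□■□■■□
□■□■□□
□□□□□■
[25] ■■□■■□
■■□□□■
□■□■□■
□■□■□■
□□□□□■

14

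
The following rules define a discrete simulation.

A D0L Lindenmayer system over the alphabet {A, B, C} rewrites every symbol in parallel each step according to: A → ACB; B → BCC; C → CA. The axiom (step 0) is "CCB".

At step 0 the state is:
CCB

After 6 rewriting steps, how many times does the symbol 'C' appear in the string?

332

gen 0: CCB
gen 1: CACABCC
gen 2: CAACBCAACBBCCCACA
gen 3: CAACBACBCABCCCAACBACBCABCCBCCCACACAACBCAACB
gen 4: CAACBACBCABCCACBCABCCCAACBBCCCACACAACBACBCABCCACBCABCCCAACBBCCCACABCCCACACAACBCAACBCAACBACBCABCCCAACBACBCABCC
gen 5: CAACBACBCABCCACBCABCCCAACBBCCCACAACBCABCCCAACBBCCCACACAACB…CABCCACBCABCCCAACBBCCCACACAACBACBCABCCACBCABCCCAACBBCCCACA  (len 275)
gen 6: CAACBACBCABCCACBCABCCCAACBBCCCACAACBCABCCCAACBBCCCACACAACB…BBCCCACAACBCABCCCAACBBCCCACACAACBACBCABCCBCCCACACAACBCAACB  (len 693)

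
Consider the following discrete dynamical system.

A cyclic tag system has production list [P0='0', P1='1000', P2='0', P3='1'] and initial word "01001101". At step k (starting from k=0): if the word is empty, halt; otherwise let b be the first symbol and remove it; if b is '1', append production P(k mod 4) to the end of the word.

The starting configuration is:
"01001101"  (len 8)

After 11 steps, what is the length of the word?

8

step 0: "01001101"  (len 8)
step 1: "1001101"  (len 7)
step 2: "0011011000"  (len 10)
step 3: "011011000"  (len 9)
step 4: "11011000"  (len 8)
step 5: "10110000"  (len 8)
step 6: "01100001000"  (len 11)
step 7: "1100001000"  (len 10)
step 8: "1000010001"  (len 10)
step 9: "0000100010"  (len 10)
step 10: "000100010"  (len 9)
step 11: "00100010"  (len 8)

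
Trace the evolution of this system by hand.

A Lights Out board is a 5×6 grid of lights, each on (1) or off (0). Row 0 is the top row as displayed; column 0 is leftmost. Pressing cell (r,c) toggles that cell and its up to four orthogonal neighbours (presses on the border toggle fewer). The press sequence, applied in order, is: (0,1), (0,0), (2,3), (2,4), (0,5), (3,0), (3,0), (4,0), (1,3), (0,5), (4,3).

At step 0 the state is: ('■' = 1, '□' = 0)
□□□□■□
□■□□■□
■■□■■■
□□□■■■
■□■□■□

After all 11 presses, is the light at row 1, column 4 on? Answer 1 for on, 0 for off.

step 0: □□□□■□
□■□□■□
■■□■■■
□□□■■■
■□■□■□
step 1: ■■■□■□
□□□□■□
■■□■■■
□□□■■■
■□■□■□
step 2: □□■□■□
■□□□■□
■■□■■■
□□□■■■
■□■□■□
step 3: □□■□■□
■□□■■□
■■■□□■
□□□□■■
■□■□■□
step 4: □□■□■□
■□□■□□
■■■■■□
□□□□□■
■□■□■□
step 5: □□■□□■
■□□■□■
■■■■■□
□□□□□■
■□■□■□
step 6: □□■□□■
■□□■□■
□■■■■□
■■□□□■
□□■□■□
step 7: □□■□□■
■□□■□■
■■■■■□
□□□□□■
■□■□■□
step 8: □□■□□■
■□□■□■
■■■■■□
■□□□□■
□■■□■□
step 9: □□■■□■
■□■□■■
■■■□■□
■□□□□■
□■■□■□
step 10: □□■■■□
■□■□■□
■■■□■□
■□□□□■
□■■□■□
step 11: □□■■■□
■□■□■□
■■■□■□
■□□■□■
□■□■□□

1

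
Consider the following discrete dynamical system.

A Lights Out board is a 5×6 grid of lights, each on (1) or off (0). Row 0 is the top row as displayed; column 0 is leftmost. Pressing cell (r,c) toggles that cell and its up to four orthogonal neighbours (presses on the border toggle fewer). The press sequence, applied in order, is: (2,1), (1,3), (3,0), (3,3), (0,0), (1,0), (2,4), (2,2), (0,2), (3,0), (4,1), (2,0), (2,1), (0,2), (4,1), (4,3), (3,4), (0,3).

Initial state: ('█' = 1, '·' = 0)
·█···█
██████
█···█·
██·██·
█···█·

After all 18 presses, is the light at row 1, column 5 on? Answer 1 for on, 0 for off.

1

gen 0: ·█···█
██████
█···█·
██·██·
█···█·
gen 1: ·█···█
█·████
·██·█·
█··██·
█···█·
gen 2: ·█·█·█
█····█
·████·
█··██·
█···█·
gen 3: ·█·█·█
█····█
█████·
·█·██·
····█·
gen 4: ·█·█·█
█····█
███·█·
·██···
···██·
gen 5: █··█·█
·····█
███·█·
·██···
···██·
gen 6: ···█·█
██···█
·██·█·
·██···
···██·
gen 7: ···█·█
██··██
·███·█
·██·█·
···██·
gen 8: ···█·█
███·██
·····█
·█··█·
···██·
gen 9: ·██··█
██··██
·····█
·█··█·
···██·
gen 10: ·██··█
██··██
█····█
█···█·
█··██·
gen 11: ·██··█
██··██
█····█
██··█·
·████·
gen 12: ·██··█
·█··██
·█···█
·█··█·
·████·
gen 13: ·██··█
····██
█·█··█
····█·
·████·
gen 14: ···█·█
··█·██
█·█··█
····█·
·████·
gen 15: ···█·█
··█·██
█·█··█
·█··█·
█··██·
gen 16: ···█·█
··█·██
█·█··█
·█·██·
█·█···
gen 17: ···█·█
··█·██
█·█·██
·█···█
█·█·█·
gen 18: ··█·██
··████
█·█·██
·█···█
█·█·█·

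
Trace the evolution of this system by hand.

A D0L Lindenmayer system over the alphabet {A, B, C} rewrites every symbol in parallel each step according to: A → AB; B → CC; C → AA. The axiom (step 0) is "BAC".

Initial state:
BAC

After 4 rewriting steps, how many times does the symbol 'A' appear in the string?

k=0  BAC
k=1  CCABAA
k=2  AAAAABCCABAB
k=3  ABABABABABCCAAAAABCCABCC
k=4  ABCCABCCABCCABCCABCCAAAAABABABABABCCAAAAABCCAAAA

23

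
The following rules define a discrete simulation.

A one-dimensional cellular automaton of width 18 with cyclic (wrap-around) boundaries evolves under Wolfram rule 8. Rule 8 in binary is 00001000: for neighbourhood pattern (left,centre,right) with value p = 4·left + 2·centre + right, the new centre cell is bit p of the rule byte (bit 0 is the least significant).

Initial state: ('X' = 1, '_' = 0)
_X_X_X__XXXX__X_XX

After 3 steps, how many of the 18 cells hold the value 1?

0

0) _X_X_X__XXXX__X_XX
1) ________X_______X_
2) __________________
3) __________________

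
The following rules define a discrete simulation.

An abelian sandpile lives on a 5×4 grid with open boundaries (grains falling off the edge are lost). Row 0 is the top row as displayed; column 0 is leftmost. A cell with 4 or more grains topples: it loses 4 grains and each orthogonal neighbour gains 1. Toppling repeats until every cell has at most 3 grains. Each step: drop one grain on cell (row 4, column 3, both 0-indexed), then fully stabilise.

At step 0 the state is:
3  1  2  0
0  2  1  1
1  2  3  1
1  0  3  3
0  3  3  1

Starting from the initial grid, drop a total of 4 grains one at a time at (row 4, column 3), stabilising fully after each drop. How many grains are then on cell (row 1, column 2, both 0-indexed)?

2

k=0  3  1  2  0
0  2  1  1
1  2  3  1
1  0  3  3
0  3  3  1
k=1  3  1  2  0
0  2  1  1
1  2  3  1
1  0  3  3
0  3  3  2
k=2  3  1  2  0
0  2  1  1
1  2  3  1
1  0  3  3
0  3  3  3
k=3  3  1  2  0
0  2  2  1
1  3  0  3
1  2  2  1
1  0  2  2
k=4  3  1  2  0
0  2  2  1
1  3  0  3
1  2  2  1
1  0  2  3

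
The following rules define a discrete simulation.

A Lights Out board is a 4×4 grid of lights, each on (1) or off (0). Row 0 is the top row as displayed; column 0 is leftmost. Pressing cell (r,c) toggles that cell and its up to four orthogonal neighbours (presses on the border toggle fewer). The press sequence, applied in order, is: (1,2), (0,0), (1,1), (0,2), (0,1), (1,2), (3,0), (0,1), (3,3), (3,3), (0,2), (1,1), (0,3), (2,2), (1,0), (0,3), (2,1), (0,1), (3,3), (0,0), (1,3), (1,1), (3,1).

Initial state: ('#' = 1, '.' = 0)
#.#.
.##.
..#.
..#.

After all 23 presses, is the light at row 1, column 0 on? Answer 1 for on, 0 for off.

gen 0: #.#.
.##.
..#.
..#.
gen 1: #...
...#
....
..#.
gen 2: .#..
#..#
....
..#.
gen 3: ....
.###
.#..
..#.
gen 4: .###
.#.#
.#..
..#.
gen 5: #..#
...#
.#..
..#.
gen 6: #.##
.##.
.##.
..#.
gen 7: #.##
.##.
###.
###.
gen 8: .#.#
..#.
###.
###.
gen 9: .#.#
..#.
####
##.#
gen 10: .#.#
..#.
###.
###.
gen 11: ..#.
....
###.
###.
gen 12: .##.
###.
#.#.
###.
gen 13: .#.#
####
#.#.
###.
gen 14: .#.#
##.#
##.#
##..
gen 15: ##.#
...#
.#.#
##..
gen 16: ###.
....
.#.#
##..
gen 17: ###.
.#..
#.##
#...
gen 18: ....
....
#.##
#...
gen 19: ....
....
#.#.
#.##
gen 20: ##..
#...
#.#.
#.##
gen 21: ##.#
#.##
#.##
#.##
gen 22: #..#
.#.#
####
#.##
gen 23: #..#
.#.#
#.##
.#.#

0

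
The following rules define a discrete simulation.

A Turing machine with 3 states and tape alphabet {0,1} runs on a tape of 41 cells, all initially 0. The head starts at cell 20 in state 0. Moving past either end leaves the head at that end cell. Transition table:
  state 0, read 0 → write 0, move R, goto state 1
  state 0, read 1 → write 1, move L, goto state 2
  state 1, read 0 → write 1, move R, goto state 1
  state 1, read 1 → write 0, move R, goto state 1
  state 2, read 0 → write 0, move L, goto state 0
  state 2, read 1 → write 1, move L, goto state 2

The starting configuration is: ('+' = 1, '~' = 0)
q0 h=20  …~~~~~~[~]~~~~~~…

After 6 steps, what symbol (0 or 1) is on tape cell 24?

1

[0] q0 h=20  …~~~~~~[~]~~~~~~…
[1] q1 h=21  …~~~~~~[~]~~~~~~…
[2] q1 h=22  …~~~~~+[~]~~~~~~…
[3] q1 h=23  …~~~~++[~]~~~~~~…
[4] q1 h=24  …~~~+++[~]~~~~~~…
[5] q1 h=25  …~~++++[~]~~~~~~…
[6] q1 h=26  …~+++++[~]~~~~~~…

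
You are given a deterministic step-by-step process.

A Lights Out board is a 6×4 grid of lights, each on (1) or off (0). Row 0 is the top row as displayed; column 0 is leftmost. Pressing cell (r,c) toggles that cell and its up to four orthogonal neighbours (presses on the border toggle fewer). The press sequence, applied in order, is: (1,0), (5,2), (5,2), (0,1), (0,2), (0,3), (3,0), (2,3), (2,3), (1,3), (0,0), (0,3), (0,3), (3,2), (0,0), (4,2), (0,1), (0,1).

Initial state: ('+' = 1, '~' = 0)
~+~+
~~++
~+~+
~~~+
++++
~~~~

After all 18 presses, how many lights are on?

10

0) ~+~+
~~++
~+~+
~~~+
++++
~~~~
1) ++~+
++++
++~+
~~~+
++++
~~~~
2) ++~+
++++
++~+
~~~+
++~+
~+++
3) ++~+
++++
++~+
~~~+
++++
~~~~
4) ~~++
+~++
++~+
~~~+
++++
~~~~
5) ~+~~
+~~+
++~+
~~~+
++++
~~~~
6) ~+++
+~~~
++~+
~~~+
++++
~~~~
7) ~+++
+~~~
~+~+
++~+
~+++
~~~~
8) ~+++
+~~+
~++~
++~~
~+++
~~~~
9) ~+++
+~~~
~+~+
++~+
~+++
~~~~
10) ~++~
+~++
~+~~
++~+
~+++
~~~~
11) +~+~
~~++
~+~~
++~+
~+++
~~~~
12) +~~+
~~+~
~+~~
++~+
~+++
~~~~
13) +~+~
~~++
~+~~
++~+
~+++
~~~~
14) +~+~
~~++
~++~
+~+~
~+~+
~~~~
15) ~++~
+~++
~++~
+~+~
~+~+
~~~~
16) ~++~
+~++
~++~
+~~~
~~+~
~~+~
17) +~~~
++++
~++~
+~~~
~~+~
~~+~
18) ~++~
+~++
~++~
+~~~
~~+~
~~+~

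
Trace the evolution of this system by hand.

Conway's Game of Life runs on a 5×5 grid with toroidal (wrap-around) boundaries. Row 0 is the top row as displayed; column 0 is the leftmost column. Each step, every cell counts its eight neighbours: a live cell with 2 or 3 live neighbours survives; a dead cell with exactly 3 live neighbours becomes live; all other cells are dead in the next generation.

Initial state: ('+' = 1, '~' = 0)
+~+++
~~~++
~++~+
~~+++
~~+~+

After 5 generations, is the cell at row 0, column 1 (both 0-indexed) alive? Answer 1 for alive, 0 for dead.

gen 0: +~+++
~~~++
~++~+
~~+++
~~+~+
gen 1: +++~~
~~~~~
~+~~~
~~~~+
~~~~~
gen 2: ~+~~~
+~+~~
~~~~~
~~~~~
++~~~
gen 3: ~~+~~
~+~~~
~~~~~
~~~~~
++~~~
gen 4: +~+~~
~~~~~
~~~~~
~~~~~
~+~~~
gen 5: ~+~~~
~~~~~
~~~~~
~~~~~
~+~~~

1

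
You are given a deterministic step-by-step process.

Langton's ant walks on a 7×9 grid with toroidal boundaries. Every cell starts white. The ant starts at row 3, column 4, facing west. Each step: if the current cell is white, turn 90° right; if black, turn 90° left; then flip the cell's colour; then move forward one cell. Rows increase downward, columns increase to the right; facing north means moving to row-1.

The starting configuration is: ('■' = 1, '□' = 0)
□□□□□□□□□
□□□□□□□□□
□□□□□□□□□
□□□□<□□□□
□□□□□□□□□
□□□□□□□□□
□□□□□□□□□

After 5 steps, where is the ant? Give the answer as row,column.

4,4

0) □□□□□□□□□
□□□□□□□□□
□□□□□□□□□
□□□□<□□□□
□□□□□□□□□
□□□□□□□□□
□□□□□□□□□
1) □□□□□□□□□
□□□□□□□□□
□□□□^□□□□
□□□□■□□□□
□□□□□□□□□
□□□□□□□□□
□□□□□□□□□
2) □□□□□□□□□
□□□□□□□□□
□□□□■>□□□
□□□□■□□□□
□□□□□□□□□
□□□□□□□□□
□□□□□□□□□
3) □□□□□□□□□
□□□□□□□□□
□□□□■■□□□
□□□□■v□□□
□□□□□□□□□
□□□□□□□□□
□□□□□□□□□
4) □□□□□□□□□
□□□□□□□□□
□□□□■■□□□
□□□□<■□□□
□□□□□□□□□
□□□□□□□□□
□□□□□□□□□
5) □□□□□□□□□
□□□□□□□□□
□□□□■■□□□
□□□□□■□□□
□□□□v□□□□
□□□□□□□□□
□□□□□□□□□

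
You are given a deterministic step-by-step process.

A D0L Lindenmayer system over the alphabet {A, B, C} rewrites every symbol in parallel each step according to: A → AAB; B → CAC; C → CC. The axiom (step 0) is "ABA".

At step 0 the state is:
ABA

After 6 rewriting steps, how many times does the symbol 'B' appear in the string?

169

[0] ABA
[1] AABCACAAB
[2] AABAABCACCCAABCCAABAABCAC
[3] AABAABCACAABAABCACCCAABCCCCCCAABAABCACCCCCAABAABCACAABAABCACCCAABCC
[4] AABAABCACAABAABCACCCAABCCAABAABCACAABAABCACCCAABCCCCCCAABA…AABAABCACCCAABCCAABAABCACAABAABCACCCAABCCCCCCAABAABCACCCCC  (len 175)
[5] AABAABCACAABAABCACCCAABCCAABAABCACAABAABCACCCAABCCCCCCAABA…CCCCAABAABCACCCCCCCCCCCCCAABAABCACAABAABCACCCAABCCCCCCCCCC  (len 449)
[6] AABAABCACAABAABCACCCAABCCAABAABCACAABAABCACCCAABCCCCCCAABA…AABAABCACAABAABCACCCAABCCCCCCAABAABCACCCCCCCCCCCCCCCCCCCCC  (len 1137)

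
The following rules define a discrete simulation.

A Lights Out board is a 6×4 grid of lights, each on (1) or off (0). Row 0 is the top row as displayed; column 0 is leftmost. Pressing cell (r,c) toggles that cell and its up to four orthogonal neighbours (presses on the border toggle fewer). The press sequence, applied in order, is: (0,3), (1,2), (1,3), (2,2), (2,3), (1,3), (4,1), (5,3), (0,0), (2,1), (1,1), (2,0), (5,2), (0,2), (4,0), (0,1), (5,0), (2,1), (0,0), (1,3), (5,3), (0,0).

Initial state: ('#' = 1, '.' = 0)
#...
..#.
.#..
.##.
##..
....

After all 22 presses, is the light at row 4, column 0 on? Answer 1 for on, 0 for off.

[0] #...
..#.
.#..
.##.
##..
....
[1] #.##
..##
.#..
.##.
##..
....
[2] #..#
.#..
.##.
.##.
##..
....
[3] #...
.###
.###
.##.
##..
....
[4] #...
.#.#
....
.#..
##..
....
[5] #...
.#..
..##
.#.#
##..
....
[6] #..#
.###
..#.
.#.#
##..
....
[7] #..#
.###
..#.
...#
..#.
.#..
[8] #..#
.###
..#.
...#
..##
.###
[9] .#.#
####
..#.
...#
..##
.###
[10] .#.#
#.##
##..
.#.#
..##
.###
[11] ...#
.#.#
#...
.#.#
..##
.###
[12] ...#
##.#
.#..
##.#
..##
.###
[13] ...#
##.#
.#..
##.#
...#
....
[14] .##.
####
.#..
##.#
...#
....
[15] .##.
####
.#..
.#.#
##.#
#...
[16] #...
#.##
.#..
.#.#
##.#
#...
[17] #...
#.##
.#..
.#.#
.#.#
.#..
[18] #...
####
#.#.
...#
.#.#
.#..
[19] .#..
.###
#.#.
...#
.#.#
.#..
[20] .#.#
.#..
#.##
...#
.#.#
.#..
[21] .#.#
.#..
#.##
...#
.#..
.###
[22] #..#
##..
#.##
...#
.#..
.###

0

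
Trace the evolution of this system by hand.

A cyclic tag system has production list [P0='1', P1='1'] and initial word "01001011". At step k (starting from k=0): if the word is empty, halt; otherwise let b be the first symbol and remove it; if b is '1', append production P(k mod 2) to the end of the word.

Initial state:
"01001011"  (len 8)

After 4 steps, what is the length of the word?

gen 0: "01001011"  (len 8)
gen 1: "1001011"  (len 7)
gen 2: "0010111"  (len 7)
gen 3: "010111"  (len 6)
gen 4: "10111"  (len 5)

5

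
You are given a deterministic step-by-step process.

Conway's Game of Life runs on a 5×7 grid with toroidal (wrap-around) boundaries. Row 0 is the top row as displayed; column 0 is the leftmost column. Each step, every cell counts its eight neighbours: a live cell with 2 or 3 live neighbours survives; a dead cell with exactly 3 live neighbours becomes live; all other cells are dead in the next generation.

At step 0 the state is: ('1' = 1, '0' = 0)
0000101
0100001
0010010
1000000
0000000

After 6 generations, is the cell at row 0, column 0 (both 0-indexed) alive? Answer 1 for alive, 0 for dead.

0

k=0  0000101
0100001
0010010
1000000
0000000
k=1  1000010
1000001
1100001
0000000
0000000
k=2  1000000
0000010
0100001
1000000
0000000
k=3  0000000
1000001
1000001
1000000
0000000
k=4  0000000
1000001
0100000
1000001
0000000
k=5  0000000
1000000
0100000
1000000
0000000
k=6  0000000
0000000
1100000
0000000
0000000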